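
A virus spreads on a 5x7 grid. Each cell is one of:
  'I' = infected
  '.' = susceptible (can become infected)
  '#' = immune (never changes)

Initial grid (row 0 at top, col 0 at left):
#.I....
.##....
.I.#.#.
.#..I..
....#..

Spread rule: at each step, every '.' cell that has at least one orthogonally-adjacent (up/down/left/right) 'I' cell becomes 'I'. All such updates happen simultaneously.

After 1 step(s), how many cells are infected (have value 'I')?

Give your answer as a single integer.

Step 0 (initial): 3 infected
Step 1: +7 new -> 10 infected

Answer: 10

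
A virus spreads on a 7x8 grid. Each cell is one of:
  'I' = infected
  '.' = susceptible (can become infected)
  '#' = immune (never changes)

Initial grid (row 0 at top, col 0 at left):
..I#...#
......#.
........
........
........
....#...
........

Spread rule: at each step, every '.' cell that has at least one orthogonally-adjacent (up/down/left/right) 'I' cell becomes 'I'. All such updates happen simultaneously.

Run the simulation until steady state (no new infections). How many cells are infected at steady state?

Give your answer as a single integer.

Answer: 52

Derivation:
Step 0 (initial): 1 infected
Step 1: +2 new -> 3 infected
Step 2: +4 new -> 7 infected
Step 3: +5 new -> 12 infected
Step 4: +7 new -> 19 infected
Step 5: +7 new -> 26 infected
Step 6: +8 new -> 34 infected
Step 7: +6 new -> 40 infected
Step 8: +6 new -> 46 infected
Step 9: +3 new -> 49 infected
Step 10: +2 new -> 51 infected
Step 11: +1 new -> 52 infected
Step 12: +0 new -> 52 infected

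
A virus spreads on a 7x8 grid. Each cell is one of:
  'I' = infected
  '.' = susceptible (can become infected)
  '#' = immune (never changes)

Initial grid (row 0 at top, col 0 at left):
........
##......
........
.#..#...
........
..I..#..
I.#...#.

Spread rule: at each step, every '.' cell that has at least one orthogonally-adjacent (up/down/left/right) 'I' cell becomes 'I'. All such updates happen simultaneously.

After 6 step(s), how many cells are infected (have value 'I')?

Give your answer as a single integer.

Answer: 36

Derivation:
Step 0 (initial): 2 infected
Step 1: +5 new -> 7 infected
Step 2: +6 new -> 13 infected
Step 3: +5 new -> 18 infected
Step 4: +6 new -> 24 infected
Step 5: +5 new -> 29 infected
Step 6: +7 new -> 36 infected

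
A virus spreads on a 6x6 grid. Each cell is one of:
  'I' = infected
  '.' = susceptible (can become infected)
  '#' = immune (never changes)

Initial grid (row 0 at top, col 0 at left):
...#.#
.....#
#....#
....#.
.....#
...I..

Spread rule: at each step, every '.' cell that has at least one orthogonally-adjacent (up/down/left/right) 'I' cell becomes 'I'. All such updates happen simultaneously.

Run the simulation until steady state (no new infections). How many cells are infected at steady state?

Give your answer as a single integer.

Answer: 28

Derivation:
Step 0 (initial): 1 infected
Step 1: +3 new -> 4 infected
Step 2: +5 new -> 9 infected
Step 3: +4 new -> 13 infected
Step 4: +5 new -> 18 infected
Step 5: +4 new -> 22 infected
Step 6: +3 new -> 25 infected
Step 7: +2 new -> 27 infected
Step 8: +1 new -> 28 infected
Step 9: +0 new -> 28 infected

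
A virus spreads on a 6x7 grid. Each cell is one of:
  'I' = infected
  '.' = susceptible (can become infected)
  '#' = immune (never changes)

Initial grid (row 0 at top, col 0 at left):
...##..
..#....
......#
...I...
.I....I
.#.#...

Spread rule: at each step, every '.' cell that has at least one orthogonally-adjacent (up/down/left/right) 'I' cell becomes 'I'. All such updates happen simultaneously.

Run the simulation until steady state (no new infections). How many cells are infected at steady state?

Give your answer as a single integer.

Answer: 36

Derivation:
Step 0 (initial): 3 infected
Step 1: +10 new -> 13 infected
Step 2: +10 new -> 23 infected
Step 3: +5 new -> 28 infected
Step 4: +3 new -> 31 infected
Step 5: +4 new -> 35 infected
Step 6: +1 new -> 36 infected
Step 7: +0 new -> 36 infected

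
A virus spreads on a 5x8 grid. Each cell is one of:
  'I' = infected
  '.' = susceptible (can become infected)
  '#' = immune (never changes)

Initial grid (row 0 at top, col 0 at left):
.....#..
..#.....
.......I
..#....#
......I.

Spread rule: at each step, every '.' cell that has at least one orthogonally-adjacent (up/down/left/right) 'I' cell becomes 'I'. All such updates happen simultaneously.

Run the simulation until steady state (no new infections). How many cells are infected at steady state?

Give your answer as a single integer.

Answer: 36

Derivation:
Step 0 (initial): 2 infected
Step 1: +5 new -> 7 infected
Step 2: +5 new -> 12 infected
Step 3: +5 new -> 17 infected
Step 4: +4 new -> 21 infected
Step 5: +4 new -> 25 infected
Step 6: +4 new -> 29 infected
Step 7: +4 new -> 33 infected
Step 8: +2 new -> 35 infected
Step 9: +1 new -> 36 infected
Step 10: +0 new -> 36 infected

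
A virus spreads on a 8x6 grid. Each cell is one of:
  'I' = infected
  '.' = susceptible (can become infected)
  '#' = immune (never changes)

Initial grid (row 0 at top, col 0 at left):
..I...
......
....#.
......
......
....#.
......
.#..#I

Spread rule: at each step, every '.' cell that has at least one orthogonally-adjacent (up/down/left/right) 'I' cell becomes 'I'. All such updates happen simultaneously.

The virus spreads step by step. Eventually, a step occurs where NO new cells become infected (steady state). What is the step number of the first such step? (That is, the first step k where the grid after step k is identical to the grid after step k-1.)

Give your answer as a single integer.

Answer: 8

Derivation:
Step 0 (initial): 2 infected
Step 1: +4 new -> 6 infected
Step 2: +7 new -> 13 infected
Step 3: +8 new -> 21 infected
Step 4: +10 new -> 31 infected
Step 5: +8 new -> 39 infected
Step 6: +3 new -> 42 infected
Step 7: +2 new -> 44 infected
Step 8: +0 new -> 44 infected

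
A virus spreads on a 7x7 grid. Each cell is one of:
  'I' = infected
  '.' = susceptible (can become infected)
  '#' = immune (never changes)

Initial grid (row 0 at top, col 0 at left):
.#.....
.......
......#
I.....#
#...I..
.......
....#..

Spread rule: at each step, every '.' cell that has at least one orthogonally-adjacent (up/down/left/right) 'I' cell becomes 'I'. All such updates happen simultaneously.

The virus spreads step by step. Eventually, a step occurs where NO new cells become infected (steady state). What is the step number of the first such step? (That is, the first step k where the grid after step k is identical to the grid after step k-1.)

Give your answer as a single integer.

Step 0 (initial): 2 infected
Step 1: +6 new -> 8 infected
Step 2: +11 new -> 19 infected
Step 3: +11 new -> 30 infected
Step 4: +8 new -> 38 infected
Step 5: +5 new -> 43 infected
Step 6: +1 new -> 44 infected
Step 7: +0 new -> 44 infected

Answer: 7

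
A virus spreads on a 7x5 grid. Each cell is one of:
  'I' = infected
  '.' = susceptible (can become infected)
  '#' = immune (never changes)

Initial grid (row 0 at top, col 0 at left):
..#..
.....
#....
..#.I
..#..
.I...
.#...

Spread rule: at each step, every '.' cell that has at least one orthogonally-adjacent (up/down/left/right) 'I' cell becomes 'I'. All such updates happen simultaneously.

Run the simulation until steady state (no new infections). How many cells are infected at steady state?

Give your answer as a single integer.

Answer: 30

Derivation:
Step 0 (initial): 2 infected
Step 1: +6 new -> 8 infected
Step 2: +9 new -> 17 infected
Step 3: +7 new -> 24 infected
Step 4: +3 new -> 27 infected
Step 5: +2 new -> 29 infected
Step 6: +1 new -> 30 infected
Step 7: +0 new -> 30 infected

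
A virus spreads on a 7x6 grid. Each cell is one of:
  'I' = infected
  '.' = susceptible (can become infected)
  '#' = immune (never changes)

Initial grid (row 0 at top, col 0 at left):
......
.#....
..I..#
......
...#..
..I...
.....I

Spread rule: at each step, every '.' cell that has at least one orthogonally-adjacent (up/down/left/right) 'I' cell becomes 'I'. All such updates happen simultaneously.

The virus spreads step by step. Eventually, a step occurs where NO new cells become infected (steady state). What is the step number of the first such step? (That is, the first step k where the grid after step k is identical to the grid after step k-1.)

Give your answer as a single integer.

Step 0 (initial): 3 infected
Step 1: +10 new -> 13 infected
Step 2: +12 new -> 25 infected
Step 3: +10 new -> 35 infected
Step 4: +3 new -> 38 infected
Step 5: +1 new -> 39 infected
Step 6: +0 new -> 39 infected

Answer: 6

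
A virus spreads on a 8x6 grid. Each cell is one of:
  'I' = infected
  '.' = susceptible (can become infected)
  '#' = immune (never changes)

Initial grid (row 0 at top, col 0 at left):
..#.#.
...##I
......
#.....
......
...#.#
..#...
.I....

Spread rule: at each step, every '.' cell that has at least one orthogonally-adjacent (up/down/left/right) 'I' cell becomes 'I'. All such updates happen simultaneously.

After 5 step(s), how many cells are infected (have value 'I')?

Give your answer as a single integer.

Step 0 (initial): 2 infected
Step 1: +5 new -> 7 infected
Step 2: +5 new -> 12 infected
Step 3: +8 new -> 20 infected
Step 4: +8 new -> 28 infected
Step 5: +6 new -> 34 infected

Answer: 34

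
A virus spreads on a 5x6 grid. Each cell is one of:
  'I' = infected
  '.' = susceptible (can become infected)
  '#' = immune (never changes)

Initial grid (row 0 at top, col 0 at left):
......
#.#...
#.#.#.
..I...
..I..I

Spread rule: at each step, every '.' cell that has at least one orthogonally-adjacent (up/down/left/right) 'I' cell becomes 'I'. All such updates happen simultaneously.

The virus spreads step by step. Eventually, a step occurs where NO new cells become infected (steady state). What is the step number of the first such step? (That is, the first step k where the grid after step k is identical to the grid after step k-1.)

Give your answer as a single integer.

Answer: 6

Derivation:
Step 0 (initial): 3 infected
Step 1: +6 new -> 9 infected
Step 2: +6 new -> 15 infected
Step 3: +3 new -> 18 infected
Step 4: +4 new -> 22 infected
Step 5: +3 new -> 25 infected
Step 6: +0 new -> 25 infected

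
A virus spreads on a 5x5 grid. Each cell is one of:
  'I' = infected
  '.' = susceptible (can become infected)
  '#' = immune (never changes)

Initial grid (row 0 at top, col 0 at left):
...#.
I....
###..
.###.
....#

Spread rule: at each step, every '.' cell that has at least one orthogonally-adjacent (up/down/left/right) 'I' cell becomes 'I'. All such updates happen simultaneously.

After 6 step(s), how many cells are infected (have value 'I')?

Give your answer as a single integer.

Answer: 12

Derivation:
Step 0 (initial): 1 infected
Step 1: +2 new -> 3 infected
Step 2: +2 new -> 5 infected
Step 3: +2 new -> 7 infected
Step 4: +2 new -> 9 infected
Step 5: +2 new -> 11 infected
Step 6: +1 new -> 12 infected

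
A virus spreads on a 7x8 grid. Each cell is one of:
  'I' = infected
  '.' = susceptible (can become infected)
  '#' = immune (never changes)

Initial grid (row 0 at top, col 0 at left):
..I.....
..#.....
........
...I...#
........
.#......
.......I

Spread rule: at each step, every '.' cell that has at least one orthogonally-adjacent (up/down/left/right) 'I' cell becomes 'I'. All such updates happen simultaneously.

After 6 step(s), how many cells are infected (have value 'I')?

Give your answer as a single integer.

Answer: 53

Derivation:
Step 0 (initial): 3 infected
Step 1: +8 new -> 11 infected
Step 2: +14 new -> 25 infected
Step 3: +15 new -> 40 infected
Step 4: +6 new -> 46 infected
Step 5: +5 new -> 51 infected
Step 6: +2 new -> 53 infected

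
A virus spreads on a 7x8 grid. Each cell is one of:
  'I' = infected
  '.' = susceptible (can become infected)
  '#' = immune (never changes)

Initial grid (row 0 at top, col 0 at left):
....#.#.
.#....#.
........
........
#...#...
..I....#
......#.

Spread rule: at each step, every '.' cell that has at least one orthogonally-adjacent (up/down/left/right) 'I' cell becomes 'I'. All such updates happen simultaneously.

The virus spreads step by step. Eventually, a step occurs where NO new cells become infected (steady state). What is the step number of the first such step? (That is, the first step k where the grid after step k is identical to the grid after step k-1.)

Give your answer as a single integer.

Step 0 (initial): 1 infected
Step 1: +4 new -> 5 infected
Step 2: +7 new -> 12 infected
Step 3: +6 new -> 18 infected
Step 4: +8 new -> 26 infected
Step 5: +6 new -> 32 infected
Step 6: +7 new -> 39 infected
Step 7: +4 new -> 43 infected
Step 8: +2 new -> 45 infected
Step 9: +1 new -> 46 infected
Step 10: +1 new -> 47 infected
Step 11: +0 new -> 47 infected

Answer: 11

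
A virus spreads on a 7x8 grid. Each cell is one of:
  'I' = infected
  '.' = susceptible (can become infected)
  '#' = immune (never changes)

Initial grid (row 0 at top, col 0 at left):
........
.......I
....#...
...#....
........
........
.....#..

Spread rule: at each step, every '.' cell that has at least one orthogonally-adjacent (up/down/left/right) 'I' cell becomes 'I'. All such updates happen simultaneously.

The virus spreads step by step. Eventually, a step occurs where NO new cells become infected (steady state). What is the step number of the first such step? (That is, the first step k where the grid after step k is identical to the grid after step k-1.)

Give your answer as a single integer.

Answer: 13

Derivation:
Step 0 (initial): 1 infected
Step 1: +3 new -> 4 infected
Step 2: +4 new -> 8 infected
Step 3: +5 new -> 13 infected
Step 4: +5 new -> 18 infected
Step 5: +7 new -> 25 infected
Step 6: +6 new -> 31 infected
Step 7: +6 new -> 37 infected
Step 8: +6 new -> 43 infected
Step 9: +4 new -> 47 infected
Step 10: +3 new -> 50 infected
Step 11: +2 new -> 52 infected
Step 12: +1 new -> 53 infected
Step 13: +0 new -> 53 infected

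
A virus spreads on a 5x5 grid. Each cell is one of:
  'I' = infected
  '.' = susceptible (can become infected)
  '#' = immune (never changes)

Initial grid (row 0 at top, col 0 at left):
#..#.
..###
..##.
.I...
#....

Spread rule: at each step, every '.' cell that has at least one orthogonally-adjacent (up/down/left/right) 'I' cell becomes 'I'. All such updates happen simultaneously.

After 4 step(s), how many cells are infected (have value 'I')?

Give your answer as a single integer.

Step 0 (initial): 1 infected
Step 1: +4 new -> 5 infected
Step 2: +4 new -> 9 infected
Step 3: +4 new -> 13 infected
Step 4: +3 new -> 16 infected

Answer: 16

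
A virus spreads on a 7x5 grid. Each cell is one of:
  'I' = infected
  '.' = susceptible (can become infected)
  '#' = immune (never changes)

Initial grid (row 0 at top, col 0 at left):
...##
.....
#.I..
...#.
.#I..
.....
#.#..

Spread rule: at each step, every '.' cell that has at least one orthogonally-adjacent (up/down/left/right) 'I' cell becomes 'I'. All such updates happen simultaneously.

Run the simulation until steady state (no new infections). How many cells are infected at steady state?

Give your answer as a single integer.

Step 0 (initial): 2 infected
Step 1: +6 new -> 8 infected
Step 2: +8 new -> 16 infected
Step 3: +9 new -> 25 infected
Step 4: +3 new -> 28 infected
Step 5: +0 new -> 28 infected

Answer: 28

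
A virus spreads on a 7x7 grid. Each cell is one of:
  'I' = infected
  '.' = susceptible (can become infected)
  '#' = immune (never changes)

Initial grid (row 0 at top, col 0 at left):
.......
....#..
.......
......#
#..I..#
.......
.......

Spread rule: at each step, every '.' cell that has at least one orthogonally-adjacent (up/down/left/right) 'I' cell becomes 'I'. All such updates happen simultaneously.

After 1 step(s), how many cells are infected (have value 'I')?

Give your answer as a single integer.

Answer: 5

Derivation:
Step 0 (initial): 1 infected
Step 1: +4 new -> 5 infected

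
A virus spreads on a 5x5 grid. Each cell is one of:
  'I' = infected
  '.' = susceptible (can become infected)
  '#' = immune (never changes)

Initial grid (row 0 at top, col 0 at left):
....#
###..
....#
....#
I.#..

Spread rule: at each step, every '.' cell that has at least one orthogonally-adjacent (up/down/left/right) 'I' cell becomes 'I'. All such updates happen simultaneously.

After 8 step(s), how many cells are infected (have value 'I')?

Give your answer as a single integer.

Answer: 16

Derivation:
Step 0 (initial): 1 infected
Step 1: +2 new -> 3 infected
Step 2: +2 new -> 5 infected
Step 3: +2 new -> 7 infected
Step 4: +2 new -> 9 infected
Step 5: +2 new -> 11 infected
Step 6: +2 new -> 13 infected
Step 7: +2 new -> 15 infected
Step 8: +1 new -> 16 infected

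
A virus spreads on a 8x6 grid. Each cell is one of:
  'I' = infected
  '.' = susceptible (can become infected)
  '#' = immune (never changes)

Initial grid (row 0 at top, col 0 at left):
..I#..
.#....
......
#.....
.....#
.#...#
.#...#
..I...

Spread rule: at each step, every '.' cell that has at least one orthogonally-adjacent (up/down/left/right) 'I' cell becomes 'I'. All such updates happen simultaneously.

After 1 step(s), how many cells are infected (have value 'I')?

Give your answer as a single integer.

Answer: 7

Derivation:
Step 0 (initial): 2 infected
Step 1: +5 new -> 7 infected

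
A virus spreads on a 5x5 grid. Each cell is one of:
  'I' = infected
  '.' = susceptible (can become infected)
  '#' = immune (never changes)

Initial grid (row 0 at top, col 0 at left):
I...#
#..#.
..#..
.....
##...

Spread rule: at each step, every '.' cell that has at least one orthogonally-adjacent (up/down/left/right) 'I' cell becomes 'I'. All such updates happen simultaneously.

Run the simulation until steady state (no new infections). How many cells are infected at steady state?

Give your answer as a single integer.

Step 0 (initial): 1 infected
Step 1: +1 new -> 2 infected
Step 2: +2 new -> 4 infected
Step 3: +3 new -> 7 infected
Step 4: +2 new -> 9 infected
Step 5: +2 new -> 11 infected
Step 6: +2 new -> 13 infected
Step 7: +3 new -> 16 infected
Step 8: +2 new -> 18 infected
Step 9: +1 new -> 19 infected
Step 10: +0 new -> 19 infected

Answer: 19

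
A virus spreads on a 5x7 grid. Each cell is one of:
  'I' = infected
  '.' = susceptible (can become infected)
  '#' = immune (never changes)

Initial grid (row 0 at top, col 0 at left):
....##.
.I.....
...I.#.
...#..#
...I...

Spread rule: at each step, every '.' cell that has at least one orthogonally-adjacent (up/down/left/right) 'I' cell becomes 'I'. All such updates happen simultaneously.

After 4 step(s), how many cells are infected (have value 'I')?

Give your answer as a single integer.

Answer: 28

Derivation:
Step 0 (initial): 3 infected
Step 1: +9 new -> 12 infected
Step 2: +10 new -> 22 infected
Step 3: +5 new -> 27 infected
Step 4: +1 new -> 28 infected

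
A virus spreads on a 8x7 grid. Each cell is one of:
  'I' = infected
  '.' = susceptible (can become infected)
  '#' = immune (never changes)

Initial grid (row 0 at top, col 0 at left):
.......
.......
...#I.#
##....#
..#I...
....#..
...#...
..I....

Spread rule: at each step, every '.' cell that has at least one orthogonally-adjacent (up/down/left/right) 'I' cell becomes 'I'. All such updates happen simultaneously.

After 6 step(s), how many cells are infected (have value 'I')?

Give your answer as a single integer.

Step 0 (initial): 3 infected
Step 1: +9 new -> 12 infected
Step 2: +10 new -> 22 infected
Step 3: +11 new -> 33 infected
Step 4: +9 new -> 42 infected
Step 5: +5 new -> 47 infected
Step 6: +1 new -> 48 infected

Answer: 48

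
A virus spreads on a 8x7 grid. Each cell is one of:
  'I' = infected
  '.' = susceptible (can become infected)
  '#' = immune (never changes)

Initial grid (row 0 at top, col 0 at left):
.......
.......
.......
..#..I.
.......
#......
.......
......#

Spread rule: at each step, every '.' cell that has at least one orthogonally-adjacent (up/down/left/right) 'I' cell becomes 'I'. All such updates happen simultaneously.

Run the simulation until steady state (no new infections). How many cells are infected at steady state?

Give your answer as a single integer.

Step 0 (initial): 1 infected
Step 1: +4 new -> 5 infected
Step 2: +7 new -> 12 infected
Step 3: +8 new -> 20 infected
Step 4: +9 new -> 29 infected
Step 5: +7 new -> 36 infected
Step 6: +8 new -> 44 infected
Step 7: +5 new -> 49 infected
Step 8: +3 new -> 52 infected
Step 9: +1 new -> 53 infected
Step 10: +0 new -> 53 infected

Answer: 53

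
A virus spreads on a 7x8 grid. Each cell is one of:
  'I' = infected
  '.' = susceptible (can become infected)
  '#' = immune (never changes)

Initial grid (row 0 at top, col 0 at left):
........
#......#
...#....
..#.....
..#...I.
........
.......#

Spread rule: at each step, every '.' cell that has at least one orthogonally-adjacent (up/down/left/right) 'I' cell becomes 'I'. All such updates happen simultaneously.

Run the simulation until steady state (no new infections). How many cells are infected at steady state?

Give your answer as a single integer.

Step 0 (initial): 1 infected
Step 1: +4 new -> 5 infected
Step 2: +7 new -> 12 infected
Step 3: +7 new -> 19 infected
Step 4: +6 new -> 25 infected
Step 5: +5 new -> 30 infected
Step 6: +4 new -> 34 infected
Step 7: +5 new -> 39 infected
Step 8: +6 new -> 45 infected
Step 9: +3 new -> 48 infected
Step 10: +2 new -> 50 infected
Step 11: +0 new -> 50 infected

Answer: 50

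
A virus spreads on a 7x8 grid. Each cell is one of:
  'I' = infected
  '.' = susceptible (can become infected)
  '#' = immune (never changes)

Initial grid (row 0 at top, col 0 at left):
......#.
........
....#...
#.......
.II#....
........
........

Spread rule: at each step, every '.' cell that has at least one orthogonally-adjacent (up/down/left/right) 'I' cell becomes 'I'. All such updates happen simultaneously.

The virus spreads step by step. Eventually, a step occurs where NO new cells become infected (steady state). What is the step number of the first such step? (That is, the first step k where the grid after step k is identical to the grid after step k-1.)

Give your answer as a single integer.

Answer: 10

Derivation:
Step 0 (initial): 2 infected
Step 1: +5 new -> 7 infected
Step 2: +7 new -> 14 infected
Step 3: +8 new -> 22 infected
Step 4: +8 new -> 30 infected
Step 5: +8 new -> 38 infected
Step 6: +7 new -> 45 infected
Step 7: +5 new -> 50 infected
Step 8: +1 new -> 51 infected
Step 9: +1 new -> 52 infected
Step 10: +0 new -> 52 infected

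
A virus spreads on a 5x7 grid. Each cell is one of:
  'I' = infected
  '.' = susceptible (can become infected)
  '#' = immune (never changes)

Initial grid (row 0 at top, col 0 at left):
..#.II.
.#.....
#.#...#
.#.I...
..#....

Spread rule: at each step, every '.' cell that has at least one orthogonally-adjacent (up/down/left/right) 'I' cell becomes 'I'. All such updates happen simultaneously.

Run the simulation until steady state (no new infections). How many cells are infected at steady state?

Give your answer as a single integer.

Step 0 (initial): 3 infected
Step 1: +8 new -> 11 infected
Step 2: +6 new -> 17 infected
Step 3: +3 new -> 20 infected
Step 4: +1 new -> 21 infected
Step 5: +0 new -> 21 infected

Answer: 21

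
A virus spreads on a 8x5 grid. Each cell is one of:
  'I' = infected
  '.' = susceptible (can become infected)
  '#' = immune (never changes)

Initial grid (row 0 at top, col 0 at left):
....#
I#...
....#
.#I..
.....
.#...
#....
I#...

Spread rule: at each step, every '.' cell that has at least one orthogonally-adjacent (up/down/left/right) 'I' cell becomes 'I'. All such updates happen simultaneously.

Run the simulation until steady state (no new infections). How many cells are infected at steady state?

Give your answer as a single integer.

Step 0 (initial): 3 infected
Step 1: +5 new -> 8 infected
Step 2: +9 new -> 17 infected
Step 3: +6 new -> 23 infected
Step 4: +7 new -> 30 infected
Step 5: +2 new -> 32 infected
Step 6: +1 new -> 33 infected
Step 7: +0 new -> 33 infected

Answer: 33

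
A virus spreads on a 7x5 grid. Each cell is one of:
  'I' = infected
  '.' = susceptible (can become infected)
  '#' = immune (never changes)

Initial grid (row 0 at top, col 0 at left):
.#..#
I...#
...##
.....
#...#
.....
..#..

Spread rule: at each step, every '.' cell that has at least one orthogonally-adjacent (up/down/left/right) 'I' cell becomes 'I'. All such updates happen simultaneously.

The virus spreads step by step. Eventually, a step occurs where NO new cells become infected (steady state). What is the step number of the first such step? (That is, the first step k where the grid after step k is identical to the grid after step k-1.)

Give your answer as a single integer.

Answer: 10

Derivation:
Step 0 (initial): 1 infected
Step 1: +3 new -> 4 infected
Step 2: +3 new -> 7 infected
Step 3: +4 new -> 11 infected
Step 4: +3 new -> 14 infected
Step 5: +3 new -> 17 infected
Step 6: +5 new -> 22 infected
Step 7: +2 new -> 24 infected
Step 8: +2 new -> 26 infected
Step 9: +1 new -> 27 infected
Step 10: +0 new -> 27 infected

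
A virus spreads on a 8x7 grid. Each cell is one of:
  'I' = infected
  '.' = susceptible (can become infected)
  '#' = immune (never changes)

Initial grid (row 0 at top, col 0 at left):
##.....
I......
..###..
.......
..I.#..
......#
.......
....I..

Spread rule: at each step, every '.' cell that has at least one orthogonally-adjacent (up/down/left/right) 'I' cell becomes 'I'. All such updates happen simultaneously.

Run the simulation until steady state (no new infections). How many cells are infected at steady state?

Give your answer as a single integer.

Step 0 (initial): 3 infected
Step 1: +9 new -> 12 infected
Step 2: +14 new -> 26 infected
Step 3: +8 new -> 34 infected
Step 4: +6 new -> 40 infected
Step 5: +5 new -> 45 infected
Step 6: +3 new -> 48 infected
Step 7: +1 new -> 49 infected
Step 8: +0 new -> 49 infected

Answer: 49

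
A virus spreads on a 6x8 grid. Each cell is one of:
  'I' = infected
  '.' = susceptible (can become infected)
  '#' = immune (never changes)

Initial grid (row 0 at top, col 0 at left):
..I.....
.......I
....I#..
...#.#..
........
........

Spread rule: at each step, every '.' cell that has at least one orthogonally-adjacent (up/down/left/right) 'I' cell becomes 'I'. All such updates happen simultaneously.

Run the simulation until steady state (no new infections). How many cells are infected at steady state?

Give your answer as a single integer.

Answer: 45

Derivation:
Step 0 (initial): 3 infected
Step 1: +9 new -> 12 infected
Step 2: +10 new -> 22 infected
Step 3: +9 new -> 31 infected
Step 4: +7 new -> 38 infected
Step 5: +4 new -> 42 infected
Step 6: +2 new -> 44 infected
Step 7: +1 new -> 45 infected
Step 8: +0 new -> 45 infected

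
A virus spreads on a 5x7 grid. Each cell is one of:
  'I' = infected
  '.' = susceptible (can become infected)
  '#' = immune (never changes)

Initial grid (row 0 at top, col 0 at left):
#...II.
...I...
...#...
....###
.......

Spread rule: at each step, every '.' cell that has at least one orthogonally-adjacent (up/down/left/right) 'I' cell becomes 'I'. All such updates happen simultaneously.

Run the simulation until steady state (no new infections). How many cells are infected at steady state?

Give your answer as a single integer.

Answer: 30

Derivation:
Step 0 (initial): 3 infected
Step 1: +5 new -> 8 infected
Step 2: +6 new -> 14 infected
Step 3: +5 new -> 19 infected
Step 4: +4 new -> 23 infected
Step 5: +3 new -> 26 infected
Step 6: +2 new -> 28 infected
Step 7: +1 new -> 29 infected
Step 8: +1 new -> 30 infected
Step 9: +0 new -> 30 infected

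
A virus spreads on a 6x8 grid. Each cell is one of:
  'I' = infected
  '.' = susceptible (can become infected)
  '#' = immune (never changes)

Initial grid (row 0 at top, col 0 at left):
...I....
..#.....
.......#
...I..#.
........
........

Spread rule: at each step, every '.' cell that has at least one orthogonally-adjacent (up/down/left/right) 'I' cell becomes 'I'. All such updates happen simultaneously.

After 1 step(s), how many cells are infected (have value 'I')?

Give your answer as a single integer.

Answer: 9

Derivation:
Step 0 (initial): 2 infected
Step 1: +7 new -> 9 infected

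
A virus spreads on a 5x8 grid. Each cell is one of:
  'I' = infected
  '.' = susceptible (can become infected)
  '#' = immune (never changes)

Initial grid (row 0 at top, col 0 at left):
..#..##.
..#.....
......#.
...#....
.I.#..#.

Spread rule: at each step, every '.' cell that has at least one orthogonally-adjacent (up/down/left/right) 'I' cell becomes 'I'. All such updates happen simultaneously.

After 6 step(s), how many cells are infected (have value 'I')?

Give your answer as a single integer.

Step 0 (initial): 1 infected
Step 1: +3 new -> 4 infected
Step 2: +3 new -> 7 infected
Step 3: +3 new -> 10 infected
Step 4: +3 new -> 13 infected
Step 5: +3 new -> 16 infected
Step 6: +4 new -> 20 infected

Answer: 20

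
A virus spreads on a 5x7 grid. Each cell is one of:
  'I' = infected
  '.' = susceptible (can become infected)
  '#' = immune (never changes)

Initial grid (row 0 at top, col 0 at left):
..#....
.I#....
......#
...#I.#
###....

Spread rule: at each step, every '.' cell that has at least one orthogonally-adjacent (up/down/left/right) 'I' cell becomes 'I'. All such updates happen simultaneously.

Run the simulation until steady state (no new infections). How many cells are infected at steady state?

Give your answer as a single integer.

Step 0 (initial): 2 infected
Step 1: +6 new -> 8 infected
Step 2: +9 new -> 17 infected
Step 3: +6 new -> 23 infected
Step 4: +3 new -> 26 infected
Step 5: +1 new -> 27 infected
Step 6: +0 new -> 27 infected

Answer: 27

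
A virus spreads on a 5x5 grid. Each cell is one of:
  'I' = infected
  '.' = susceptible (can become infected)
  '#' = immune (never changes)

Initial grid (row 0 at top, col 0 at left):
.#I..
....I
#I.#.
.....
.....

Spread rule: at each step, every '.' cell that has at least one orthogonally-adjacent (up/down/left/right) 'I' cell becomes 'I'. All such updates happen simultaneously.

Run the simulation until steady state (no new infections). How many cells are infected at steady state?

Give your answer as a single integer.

Step 0 (initial): 3 infected
Step 1: +8 new -> 11 infected
Step 2: +5 new -> 16 infected
Step 3: +5 new -> 21 infected
Step 4: +1 new -> 22 infected
Step 5: +0 new -> 22 infected

Answer: 22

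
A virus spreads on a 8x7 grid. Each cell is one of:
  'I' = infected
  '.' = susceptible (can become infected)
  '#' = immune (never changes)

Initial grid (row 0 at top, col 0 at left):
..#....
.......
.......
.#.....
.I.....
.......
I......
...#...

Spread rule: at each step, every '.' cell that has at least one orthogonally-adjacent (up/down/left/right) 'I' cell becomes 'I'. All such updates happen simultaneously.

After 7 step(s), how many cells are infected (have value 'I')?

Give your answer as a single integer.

Answer: 50

Derivation:
Step 0 (initial): 2 infected
Step 1: +6 new -> 8 infected
Step 2: +6 new -> 14 infected
Step 3: +7 new -> 21 infected
Step 4: +8 new -> 29 infected
Step 5: +9 new -> 38 infected
Step 6: +8 new -> 46 infected
Step 7: +4 new -> 50 infected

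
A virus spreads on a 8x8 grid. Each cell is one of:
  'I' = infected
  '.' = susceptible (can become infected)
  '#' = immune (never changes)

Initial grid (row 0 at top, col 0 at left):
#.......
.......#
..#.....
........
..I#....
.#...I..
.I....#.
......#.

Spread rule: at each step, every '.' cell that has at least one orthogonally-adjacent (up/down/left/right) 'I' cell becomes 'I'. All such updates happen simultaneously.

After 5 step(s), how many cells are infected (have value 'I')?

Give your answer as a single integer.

Answer: 53

Derivation:
Step 0 (initial): 3 infected
Step 1: +10 new -> 13 infected
Step 2: +14 new -> 27 infected
Step 3: +10 new -> 37 infected
Step 4: +8 new -> 45 infected
Step 5: +8 new -> 53 infected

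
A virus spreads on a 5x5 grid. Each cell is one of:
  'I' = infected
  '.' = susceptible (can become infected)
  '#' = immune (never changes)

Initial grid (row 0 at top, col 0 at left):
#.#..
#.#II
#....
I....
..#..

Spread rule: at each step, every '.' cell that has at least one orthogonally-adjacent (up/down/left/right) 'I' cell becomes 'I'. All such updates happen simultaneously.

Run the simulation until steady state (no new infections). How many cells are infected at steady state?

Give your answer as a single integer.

Step 0 (initial): 3 infected
Step 1: +6 new -> 9 infected
Step 2: +6 new -> 15 infected
Step 3: +3 new -> 18 infected
Step 4: +1 new -> 19 infected
Step 5: +0 new -> 19 infected

Answer: 19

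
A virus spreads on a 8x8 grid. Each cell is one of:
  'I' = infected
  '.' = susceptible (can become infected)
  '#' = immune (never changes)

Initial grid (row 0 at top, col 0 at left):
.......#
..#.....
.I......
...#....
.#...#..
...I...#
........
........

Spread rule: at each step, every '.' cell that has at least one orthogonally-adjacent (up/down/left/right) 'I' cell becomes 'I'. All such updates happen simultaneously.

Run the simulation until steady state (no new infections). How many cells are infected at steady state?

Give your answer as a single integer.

Answer: 58

Derivation:
Step 0 (initial): 2 infected
Step 1: +8 new -> 10 infected
Step 2: +12 new -> 22 infected
Step 3: +12 new -> 34 infected
Step 4: +9 new -> 43 infected
Step 5: +8 new -> 51 infected
Step 6: +5 new -> 56 infected
Step 7: +2 new -> 58 infected
Step 8: +0 new -> 58 infected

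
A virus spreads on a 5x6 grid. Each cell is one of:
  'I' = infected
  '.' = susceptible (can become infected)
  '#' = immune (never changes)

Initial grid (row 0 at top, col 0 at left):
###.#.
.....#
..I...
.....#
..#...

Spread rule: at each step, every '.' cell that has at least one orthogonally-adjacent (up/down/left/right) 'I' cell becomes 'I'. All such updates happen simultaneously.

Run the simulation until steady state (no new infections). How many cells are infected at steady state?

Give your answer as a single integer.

Answer: 22

Derivation:
Step 0 (initial): 1 infected
Step 1: +4 new -> 5 infected
Step 2: +6 new -> 11 infected
Step 3: +8 new -> 19 infected
Step 4: +2 new -> 21 infected
Step 5: +1 new -> 22 infected
Step 6: +0 new -> 22 infected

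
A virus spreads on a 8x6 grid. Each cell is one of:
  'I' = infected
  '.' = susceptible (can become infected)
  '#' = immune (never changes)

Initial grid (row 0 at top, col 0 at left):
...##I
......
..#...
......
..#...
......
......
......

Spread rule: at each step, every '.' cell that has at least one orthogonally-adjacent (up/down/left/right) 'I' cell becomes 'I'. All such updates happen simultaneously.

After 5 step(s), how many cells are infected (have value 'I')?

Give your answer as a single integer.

Step 0 (initial): 1 infected
Step 1: +1 new -> 2 infected
Step 2: +2 new -> 4 infected
Step 3: +3 new -> 7 infected
Step 4: +4 new -> 11 infected
Step 5: +5 new -> 16 infected

Answer: 16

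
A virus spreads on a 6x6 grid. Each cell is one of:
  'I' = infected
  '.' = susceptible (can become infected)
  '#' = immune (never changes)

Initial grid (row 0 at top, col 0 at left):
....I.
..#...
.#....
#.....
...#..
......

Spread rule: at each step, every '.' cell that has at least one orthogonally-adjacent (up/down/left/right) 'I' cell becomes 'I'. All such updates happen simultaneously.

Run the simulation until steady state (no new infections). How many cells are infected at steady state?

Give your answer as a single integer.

Answer: 32

Derivation:
Step 0 (initial): 1 infected
Step 1: +3 new -> 4 infected
Step 2: +4 new -> 8 infected
Step 3: +4 new -> 12 infected
Step 4: +6 new -> 18 infected
Step 5: +4 new -> 22 infected
Step 6: +5 new -> 27 infected
Step 7: +2 new -> 29 infected
Step 8: +2 new -> 31 infected
Step 9: +1 new -> 32 infected
Step 10: +0 new -> 32 infected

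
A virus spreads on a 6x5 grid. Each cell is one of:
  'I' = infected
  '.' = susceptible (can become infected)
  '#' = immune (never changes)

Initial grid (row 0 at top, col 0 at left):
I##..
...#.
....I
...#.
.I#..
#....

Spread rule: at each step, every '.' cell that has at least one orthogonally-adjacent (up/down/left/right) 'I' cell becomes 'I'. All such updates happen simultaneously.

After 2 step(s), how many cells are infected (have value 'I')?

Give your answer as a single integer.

Step 0 (initial): 3 infected
Step 1: +7 new -> 10 infected
Step 2: +9 new -> 19 infected

Answer: 19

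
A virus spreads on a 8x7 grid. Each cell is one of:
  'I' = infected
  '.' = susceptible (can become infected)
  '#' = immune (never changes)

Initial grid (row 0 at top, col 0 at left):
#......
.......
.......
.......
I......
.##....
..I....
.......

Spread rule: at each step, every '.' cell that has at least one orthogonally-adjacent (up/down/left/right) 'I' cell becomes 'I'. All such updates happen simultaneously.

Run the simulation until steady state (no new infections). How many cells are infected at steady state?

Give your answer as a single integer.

Step 0 (initial): 2 infected
Step 1: +6 new -> 8 infected
Step 2: +8 new -> 16 infected
Step 3: +8 new -> 24 infected
Step 4: +7 new -> 31 infected
Step 5: +7 new -> 38 infected
Step 6: +5 new -> 43 infected
Step 7: +4 new -> 47 infected
Step 8: +3 new -> 50 infected
Step 9: +2 new -> 52 infected
Step 10: +1 new -> 53 infected
Step 11: +0 new -> 53 infected

Answer: 53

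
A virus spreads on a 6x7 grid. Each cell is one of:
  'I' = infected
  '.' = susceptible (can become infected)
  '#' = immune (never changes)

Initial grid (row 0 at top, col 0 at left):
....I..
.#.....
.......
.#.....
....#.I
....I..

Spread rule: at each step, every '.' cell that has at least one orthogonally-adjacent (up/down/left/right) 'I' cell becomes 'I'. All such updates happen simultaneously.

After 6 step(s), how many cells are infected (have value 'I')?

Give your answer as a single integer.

Step 0 (initial): 3 infected
Step 1: +8 new -> 11 infected
Step 2: +9 new -> 20 infected
Step 3: +9 new -> 29 infected
Step 4: +5 new -> 34 infected
Step 5: +3 new -> 37 infected
Step 6: +2 new -> 39 infected

Answer: 39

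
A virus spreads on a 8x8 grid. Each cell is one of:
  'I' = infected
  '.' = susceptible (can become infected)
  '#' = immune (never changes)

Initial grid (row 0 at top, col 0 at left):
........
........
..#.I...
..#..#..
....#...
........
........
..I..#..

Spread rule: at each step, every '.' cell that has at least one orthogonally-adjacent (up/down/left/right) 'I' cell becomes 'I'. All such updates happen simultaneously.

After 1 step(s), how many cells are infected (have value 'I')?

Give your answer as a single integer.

Step 0 (initial): 2 infected
Step 1: +7 new -> 9 infected

Answer: 9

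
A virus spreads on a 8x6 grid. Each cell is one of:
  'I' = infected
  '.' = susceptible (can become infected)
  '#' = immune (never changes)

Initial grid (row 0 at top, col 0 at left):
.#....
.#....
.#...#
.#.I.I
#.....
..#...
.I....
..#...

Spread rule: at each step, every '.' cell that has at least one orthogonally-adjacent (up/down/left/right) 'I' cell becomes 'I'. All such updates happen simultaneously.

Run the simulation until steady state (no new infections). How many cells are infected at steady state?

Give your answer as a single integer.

Step 0 (initial): 3 infected
Step 1: +9 new -> 12 infected
Step 2: +11 new -> 23 infected
Step 3: +7 new -> 30 infected
Step 4: +5 new -> 35 infected
Step 5: +1 new -> 36 infected
Step 6: +0 new -> 36 infected

Answer: 36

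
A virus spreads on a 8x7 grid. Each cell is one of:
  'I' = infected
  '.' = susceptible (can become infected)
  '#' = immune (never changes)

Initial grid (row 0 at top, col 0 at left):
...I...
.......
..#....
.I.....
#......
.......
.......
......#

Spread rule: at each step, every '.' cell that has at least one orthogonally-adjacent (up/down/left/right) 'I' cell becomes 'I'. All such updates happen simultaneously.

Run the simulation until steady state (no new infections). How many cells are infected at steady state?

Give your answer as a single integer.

Answer: 53

Derivation:
Step 0 (initial): 2 infected
Step 1: +7 new -> 9 infected
Step 2: +10 new -> 19 infected
Step 3: +10 new -> 29 infected
Step 4: +8 new -> 37 infected
Step 5: +7 new -> 44 infected
Step 6: +4 new -> 48 infected
Step 7: +3 new -> 51 infected
Step 8: +2 new -> 53 infected
Step 9: +0 new -> 53 infected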